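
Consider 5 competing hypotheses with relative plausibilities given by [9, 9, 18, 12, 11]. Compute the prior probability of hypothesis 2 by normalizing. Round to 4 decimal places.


Sum of weights = 9 + 9 + 18 + 12 + 11 = 59
Normalized prior for H2 = 9 / 59
= 0.1525

0.1525


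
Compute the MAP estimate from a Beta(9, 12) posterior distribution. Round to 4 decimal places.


MAP = mode of Beta distribution
= (alpha - 1)/(alpha + beta - 2)
= (9-1)/(9+12-2)
= 8/19 = 0.4211

0.4211


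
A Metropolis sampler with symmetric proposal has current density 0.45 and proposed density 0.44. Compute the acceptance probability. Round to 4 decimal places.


For symmetric proposals, acceptance = min(1, pi(x*)/pi(x))
= min(1, 0.44/0.45)
= min(1, 0.9778) = 0.9778

0.9778


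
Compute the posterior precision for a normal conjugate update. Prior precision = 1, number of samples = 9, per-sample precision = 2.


tau_post = tau_0 + n * tau
= 1 + 9 * 2 = 19

19


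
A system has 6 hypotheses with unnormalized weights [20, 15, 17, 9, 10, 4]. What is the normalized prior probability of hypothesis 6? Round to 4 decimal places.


The normalized prior is the weight divided by the total.
Total weight = 75
P(H6) = 4 / 75 = 0.0533

0.0533


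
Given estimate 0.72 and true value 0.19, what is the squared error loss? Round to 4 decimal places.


Squared error = (estimate - true)^2
Difference = 0.53
Loss = 0.53^2 = 0.2809

0.2809


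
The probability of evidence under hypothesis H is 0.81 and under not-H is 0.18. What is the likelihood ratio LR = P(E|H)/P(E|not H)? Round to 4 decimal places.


LR = 0.81 / 0.18
= 4.5

4.5


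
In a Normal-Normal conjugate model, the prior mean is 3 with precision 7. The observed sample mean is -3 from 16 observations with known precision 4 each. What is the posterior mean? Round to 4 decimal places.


Posterior precision = tau0 + n*tau = 7 + 16*4 = 71
Posterior mean = (tau0*mu0 + n*tau*xbar) / posterior_precision
= (7*3 + 16*4*-3) / 71
= -171 / 71 = -2.4085

-2.4085


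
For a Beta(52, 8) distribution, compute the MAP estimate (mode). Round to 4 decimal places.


MAP = mode = (a-1)/(a+b-2)
= (52-1)/(52+8-2)
= 51/58 = 0.8793

0.8793


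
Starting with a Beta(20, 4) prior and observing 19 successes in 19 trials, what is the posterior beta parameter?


Posterior beta = prior beta + failures
Failures = 19 - 19 = 0
beta_post = 4 + 0 = 4

4


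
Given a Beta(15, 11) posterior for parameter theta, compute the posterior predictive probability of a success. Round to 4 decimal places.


For a Beta-Bernoulli model, the predictive probability is the mean:
P(success) = 15/(15+11) = 15/26 = 0.5769

0.5769


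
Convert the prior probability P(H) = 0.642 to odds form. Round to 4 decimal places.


P(not H) = 1 - 0.642 = 0.358
Odds = 0.642 / 0.358 = 1.7933

1.7933


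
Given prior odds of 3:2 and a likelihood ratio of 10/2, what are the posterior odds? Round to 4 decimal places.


Posterior odds = prior odds * LR
Prior odds = 3/2 = 1.5
LR = 10/2 = 5.0
Posterior odds = 1.5 * 5.0 = 7.5

7.5


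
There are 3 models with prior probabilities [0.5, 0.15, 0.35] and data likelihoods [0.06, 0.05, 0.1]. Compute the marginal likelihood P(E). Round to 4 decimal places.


P(E) = sum over models of P(M_i) * P(E|M_i)
= 0.5*0.06 + 0.15*0.05 + 0.35*0.1
= 0.0725

0.0725


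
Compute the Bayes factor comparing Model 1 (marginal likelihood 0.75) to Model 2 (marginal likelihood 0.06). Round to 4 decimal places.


BF12 = marginal likelihood of M1 / marginal likelihood of M2
= 0.75/0.06
= 12.5

12.5


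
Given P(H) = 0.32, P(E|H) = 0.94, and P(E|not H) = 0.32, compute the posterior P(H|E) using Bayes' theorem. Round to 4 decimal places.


By Bayes' theorem: P(H|E) = P(E|H)*P(H) / P(E)
P(E) = P(E|H)*P(H) + P(E|not H)*P(not H)
P(E) = 0.94*0.32 + 0.32*0.68 = 0.5184
P(H|E) = 0.94*0.32 / 0.5184 = 0.5802

0.5802


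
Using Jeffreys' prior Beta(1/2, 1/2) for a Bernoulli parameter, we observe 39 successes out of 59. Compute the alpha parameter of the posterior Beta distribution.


Conjugate update: Beta(0.5 + k, 0.5 + n - k).
k = 39, n - k = 20
Posterior alpha = 0.5 + k = 0.5 + 39 = 39.5

39.5


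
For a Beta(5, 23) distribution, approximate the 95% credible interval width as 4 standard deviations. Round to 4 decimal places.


Variance of Beta(a,b) = ab / ((a+b)^2 * (a+b+1))
= 5*23 / ((28)^2 * 29)
= 0.0051
SD = sqrt(0.0051) = 0.0711
Width = 4 * SD = 0.2845

0.2845


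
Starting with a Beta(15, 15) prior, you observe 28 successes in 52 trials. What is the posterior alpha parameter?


For a Beta-Binomial conjugate model:
Posterior alpha = prior alpha + number of successes
= 15 + 28 = 43

43


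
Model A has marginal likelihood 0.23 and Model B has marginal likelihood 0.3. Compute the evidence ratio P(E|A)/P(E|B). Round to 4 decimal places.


Evidence ratio = P(E|A) / P(E|B)
= 0.23 / 0.3
= 0.7667

0.7667


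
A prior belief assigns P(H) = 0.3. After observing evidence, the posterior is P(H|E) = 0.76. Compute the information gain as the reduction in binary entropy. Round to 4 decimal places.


H(prior) = -0.3*log2(0.3) - 0.7*log2(0.7)
= 0.8813
H(post) = -0.76*log2(0.76) - 0.24*log2(0.24)
= 0.795
IG = 0.8813 - 0.795 = 0.0863

0.0863


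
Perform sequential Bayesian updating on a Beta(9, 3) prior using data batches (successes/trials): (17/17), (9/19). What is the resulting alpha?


Accumulate successes: 26
Posterior alpha = prior alpha + sum of successes
= 9 + 26 = 35

35


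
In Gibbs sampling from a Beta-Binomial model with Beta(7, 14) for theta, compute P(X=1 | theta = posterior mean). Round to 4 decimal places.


Posterior mean = alpha/(alpha+beta) = 7/21 = 0.3333
P(X=1|theta=mean) = theta = 0.3333

0.3333


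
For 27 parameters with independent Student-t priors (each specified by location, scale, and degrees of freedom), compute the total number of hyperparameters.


A Student-t prior has 3 hyperparameters per parameter.
Total = 27 * 3 = 81

81


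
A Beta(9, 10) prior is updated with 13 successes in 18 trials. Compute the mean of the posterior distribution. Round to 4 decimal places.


After update: Beta(22, 15)
Mean = 22 / (22 + 15) = 22 / 37
= 0.5946

0.5946


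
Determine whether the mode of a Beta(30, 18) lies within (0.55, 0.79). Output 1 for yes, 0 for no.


First find the mode: (a-1)/(a+b-2) = 0.6304
Is 0.6304 in (0.55, 0.79)? 1

1


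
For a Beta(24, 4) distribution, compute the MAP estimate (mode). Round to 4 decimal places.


MAP = mode = (a-1)/(a+b-2)
= (24-1)/(24+4-2)
= 23/26 = 0.8846

0.8846


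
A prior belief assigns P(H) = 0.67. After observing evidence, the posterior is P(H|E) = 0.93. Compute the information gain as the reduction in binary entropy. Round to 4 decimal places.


H(prior) = -0.67*log2(0.67) - 0.33*log2(0.33)
= 0.9149
H(post) = -0.93*log2(0.93) - 0.07*log2(0.07)
= 0.3659
IG = 0.9149 - 0.3659 = 0.549

0.549


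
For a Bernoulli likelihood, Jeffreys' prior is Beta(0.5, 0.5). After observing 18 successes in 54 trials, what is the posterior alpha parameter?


Jeffreys' prior for Bernoulli is Beta(0.5, 0.5).
Posterior is Beta(0.5 + k, 0.5 + n - k).
Posterior alpha = 0.5 + k = 0.5 + 18 = 18.5

18.5


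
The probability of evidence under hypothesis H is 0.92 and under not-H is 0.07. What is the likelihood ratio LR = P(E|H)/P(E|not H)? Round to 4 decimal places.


LR = 0.92 / 0.07
= 13.1429

13.1429


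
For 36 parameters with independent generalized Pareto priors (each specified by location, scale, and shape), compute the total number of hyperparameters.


A generalized Pareto prior has 3 hyperparameters per parameter.
Total = 36 * 3 = 108

108


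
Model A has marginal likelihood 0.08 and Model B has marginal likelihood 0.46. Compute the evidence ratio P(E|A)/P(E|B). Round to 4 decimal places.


Evidence ratio = P(E|A) / P(E|B)
= 0.08 / 0.46
= 0.1739

0.1739


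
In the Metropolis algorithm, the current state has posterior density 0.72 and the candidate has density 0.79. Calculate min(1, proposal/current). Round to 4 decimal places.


Ratio = 0.79/0.72 = 1.0972
Acceptance probability = min(1, 1.0972)
= 1.0

1.0


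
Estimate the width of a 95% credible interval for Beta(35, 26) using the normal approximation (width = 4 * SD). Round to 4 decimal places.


For Beta(a,b): Var = ab/((a+b)^2(a+b+1))
Var = 0.0039, SD = 0.0628
Approximate 95% CI width = 4 * 0.0628 = 0.2512

0.2512


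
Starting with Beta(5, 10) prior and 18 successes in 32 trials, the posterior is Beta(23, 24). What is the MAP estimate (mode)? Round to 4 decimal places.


The mode of Beta(a, b) when a > 1 and b > 1 is (a-1)/(a+b-2)
= (23 - 1) / (23 + 24 - 2)
= 22 / 45
= 0.4889

0.4889


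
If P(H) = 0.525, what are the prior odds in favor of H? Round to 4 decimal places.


Prior odds = P(H) / (1 - P(H))
= 0.525 / 0.475
= 1.1053

1.1053


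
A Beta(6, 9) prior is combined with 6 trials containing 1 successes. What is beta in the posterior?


In conjugate updating:
beta_posterior = beta_prior + (n - k)
= 9 + (6 - 1)
= 9 + 5 = 14

14


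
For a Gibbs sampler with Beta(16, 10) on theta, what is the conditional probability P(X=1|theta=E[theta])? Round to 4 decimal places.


E[theta] = 16/(16+10) = 0.6154
P(X=1|theta) = theta = 0.6154

0.6154


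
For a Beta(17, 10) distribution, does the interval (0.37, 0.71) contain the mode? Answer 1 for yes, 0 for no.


Mode of Beta(a,b) = (a-1)/(a+b-2)
= (17-1)/(17+10-2) = 0.64
Check: 0.37 <= 0.64 <= 0.71?
Result: 1

1


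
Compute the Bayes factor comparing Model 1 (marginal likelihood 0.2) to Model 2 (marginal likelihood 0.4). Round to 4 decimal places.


BF12 = marginal likelihood of M1 / marginal likelihood of M2
= 0.2/0.4
= 0.5

0.5


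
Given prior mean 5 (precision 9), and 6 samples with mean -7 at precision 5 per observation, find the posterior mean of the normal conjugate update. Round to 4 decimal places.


The posterior mean is a precision-weighted average of prior and data.
Post. prec. = 9 + 30 = 39
Post. mean = (45 + -210)/39 = -165/39 = -4.2308

-4.2308


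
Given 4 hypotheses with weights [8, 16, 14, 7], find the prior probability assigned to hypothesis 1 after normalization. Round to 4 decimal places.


To normalize, divide each weight by the sum of all weights.
Sum = 45
Prior(H1) = 8/45 = 0.1778

0.1778


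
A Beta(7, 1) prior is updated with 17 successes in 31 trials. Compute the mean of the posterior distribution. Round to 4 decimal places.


After update: Beta(24, 15)
Mean = 24 / (24 + 15) = 24 / 39
= 0.6154

0.6154


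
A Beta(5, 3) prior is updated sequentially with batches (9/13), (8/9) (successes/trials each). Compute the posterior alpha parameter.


Sequential conjugate updating is equivalent to a single batch update.
Total successes across all batches = 17
alpha_posterior = alpha_prior + total_successes = 5 + 17
= 22

22


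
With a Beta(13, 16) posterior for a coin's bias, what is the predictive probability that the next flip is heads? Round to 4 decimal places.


The predictive probability equals the posterior mean.
P(next = heads) = alpha / (alpha + beta)
= 13 / 29 = 0.4483

0.4483


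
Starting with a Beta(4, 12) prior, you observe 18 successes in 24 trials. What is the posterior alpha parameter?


For a Beta-Binomial conjugate model:
Posterior alpha = prior alpha + number of successes
= 4 + 18 = 22

22


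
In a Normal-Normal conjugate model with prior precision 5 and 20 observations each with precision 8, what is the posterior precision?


Posterior precision = prior precision + n * observation precision
= 5 + 20 * 8
= 5 + 160 = 165

165


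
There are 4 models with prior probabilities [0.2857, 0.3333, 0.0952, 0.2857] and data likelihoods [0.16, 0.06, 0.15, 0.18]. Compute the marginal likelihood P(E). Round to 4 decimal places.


P(E) = sum over models of P(M_i) * P(E|M_i)
= 0.2857*0.16 + 0.3333*0.06 + 0.0952*0.15 + 0.2857*0.18
= 0.1314

0.1314


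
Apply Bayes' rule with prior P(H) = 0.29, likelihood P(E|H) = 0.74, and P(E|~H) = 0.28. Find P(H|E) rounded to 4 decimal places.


Step 1: Compute marginal P(E) = P(E|H)P(H) + P(E|~H)P(~H)
= 0.74*0.29 + 0.28*0.71 = 0.4134
Step 2: P(H|E) = P(E|H)P(H)/P(E) = 0.2146/0.4134
= 0.5191

0.5191


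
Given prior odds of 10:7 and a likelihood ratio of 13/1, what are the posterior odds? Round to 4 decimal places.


Posterior odds = prior odds * LR
Prior odds = 10/7 = 1.4286
LR = 13/1 = 13.0
Posterior odds = 1.4286 * 13.0 = 18.5714

18.5714


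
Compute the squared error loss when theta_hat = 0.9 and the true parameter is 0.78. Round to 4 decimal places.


L = (theta_hat - theta_true)^2
= (0.9 - 0.78)^2
= 0.12^2 = 0.0144

0.0144


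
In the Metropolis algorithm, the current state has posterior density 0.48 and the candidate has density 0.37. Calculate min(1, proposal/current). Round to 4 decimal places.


Ratio = 0.37/0.48 = 0.7708
Acceptance probability = min(1, 0.7708)
= 0.7708

0.7708


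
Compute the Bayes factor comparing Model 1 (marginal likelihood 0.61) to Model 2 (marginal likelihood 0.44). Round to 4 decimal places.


BF12 = marginal likelihood of M1 / marginal likelihood of M2
= 0.61/0.44
= 1.3864

1.3864


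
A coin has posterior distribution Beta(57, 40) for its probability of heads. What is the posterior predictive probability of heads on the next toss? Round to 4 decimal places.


Posterior predictive = E[theta] = alpha/(alpha+beta)
= 57/97
= 0.5876

0.5876


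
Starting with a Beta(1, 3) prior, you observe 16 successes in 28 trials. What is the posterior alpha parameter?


For a Beta-Binomial conjugate model:
Posterior alpha = prior alpha + number of successes
= 1 + 16 = 17

17


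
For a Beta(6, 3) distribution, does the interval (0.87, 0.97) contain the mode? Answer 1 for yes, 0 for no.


Mode of Beta(a,b) = (a-1)/(a+b-2)
= (6-1)/(6+3-2) = 0.7143
Check: 0.87 <= 0.7143 <= 0.97?
Result: 0

0


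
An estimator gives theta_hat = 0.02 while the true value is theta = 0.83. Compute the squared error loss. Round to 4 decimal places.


The squared error loss is (theta_hat - theta)^2
= (0.02 - 0.83)^2
= (-0.81)^2 = 0.6561

0.6561


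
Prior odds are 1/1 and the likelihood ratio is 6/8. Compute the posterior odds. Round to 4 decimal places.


Posterior odds = prior odds * likelihood ratio
= (1/1) * (6/8)
= 6 / 8
= 0.75

0.75


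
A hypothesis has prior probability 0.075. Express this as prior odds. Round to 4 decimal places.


Odds = P(H) / P(not H) = 0.075 / 0.925
= 0.0811

0.0811


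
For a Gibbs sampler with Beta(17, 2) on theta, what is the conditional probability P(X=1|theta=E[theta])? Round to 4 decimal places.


E[theta] = 17/(17+2) = 0.8947
P(X=1|theta) = theta = 0.8947

0.8947


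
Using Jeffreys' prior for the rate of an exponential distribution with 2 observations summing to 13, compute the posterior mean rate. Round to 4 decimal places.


Jeffreys' prior leads to posterior Gamma(2, 13).
Mean = 2/13 = 0.1538

0.1538


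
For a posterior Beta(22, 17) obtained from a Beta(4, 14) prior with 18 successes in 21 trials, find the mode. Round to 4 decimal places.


Mode = (alpha - 1) / (alpha + beta - 2)
= 21 / 37
= 0.5676

0.5676


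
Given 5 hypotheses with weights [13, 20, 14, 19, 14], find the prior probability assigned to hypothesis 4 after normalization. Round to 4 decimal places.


To normalize, divide each weight by the sum of all weights.
Sum = 80
Prior(H4) = 19/80 = 0.2375

0.2375


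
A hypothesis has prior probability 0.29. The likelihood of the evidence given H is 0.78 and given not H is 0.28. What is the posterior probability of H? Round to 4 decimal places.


Using Bayes' theorem:
P(E) = 0.29 * 0.78 + 0.71 * 0.28
P(E) = 0.425
P(H|E) = (0.29 * 0.78) / 0.425 = 0.5322

0.5322


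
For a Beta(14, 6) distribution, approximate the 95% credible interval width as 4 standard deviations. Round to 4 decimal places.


Variance of Beta(a,b) = ab / ((a+b)^2 * (a+b+1))
= 14*6 / ((20)^2 * 21)
= 0.01
SD = sqrt(0.01) = 0.1
Width = 4 * SD = 0.4

0.4


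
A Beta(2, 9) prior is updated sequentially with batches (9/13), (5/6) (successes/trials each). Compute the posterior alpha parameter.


Sequential conjugate updating is equivalent to a single batch update.
Total successes across all batches = 14
alpha_posterior = alpha_prior + total_successes = 2 + 14
= 16

16


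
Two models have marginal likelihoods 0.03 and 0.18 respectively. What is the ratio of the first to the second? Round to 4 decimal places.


Evidence ratio = 0.03 / 0.18
= 0.1667

0.1667


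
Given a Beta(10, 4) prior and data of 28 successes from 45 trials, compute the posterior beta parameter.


Number of failures = 45 - 28 = 17
Posterior beta = 4 + 17 = 21

21


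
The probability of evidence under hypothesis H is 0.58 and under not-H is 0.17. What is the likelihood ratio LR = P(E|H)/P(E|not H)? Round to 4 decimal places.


LR = 0.58 / 0.17
= 3.4118

3.4118


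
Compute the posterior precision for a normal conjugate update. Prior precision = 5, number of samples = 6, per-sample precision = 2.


tau_post = tau_0 + n * tau
= 5 + 6 * 2 = 17

17


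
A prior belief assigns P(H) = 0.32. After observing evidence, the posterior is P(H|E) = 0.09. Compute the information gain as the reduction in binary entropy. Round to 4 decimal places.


H(prior) = -0.32*log2(0.32) - 0.68*log2(0.68)
= 0.9044
H(post) = -0.09*log2(0.09) - 0.91*log2(0.91)
= 0.4365
IG = 0.9044 - 0.4365 = 0.4679

0.4679


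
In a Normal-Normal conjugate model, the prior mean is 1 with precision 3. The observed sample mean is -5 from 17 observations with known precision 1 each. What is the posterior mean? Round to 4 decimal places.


Posterior precision = tau0 + n*tau = 3 + 17*1 = 20
Posterior mean = (tau0*mu0 + n*tau*xbar) / posterior_precision
= (3*1 + 17*1*-5) / 20
= -82 / 20 = -4.1

-4.1


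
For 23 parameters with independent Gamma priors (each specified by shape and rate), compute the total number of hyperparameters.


A Gamma prior has 2 hyperparameters per parameter.
Total = 23 * 2 = 46

46


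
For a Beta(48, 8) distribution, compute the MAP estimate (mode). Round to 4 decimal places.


MAP = mode = (a-1)/(a+b-2)
= (48-1)/(48+8-2)
= 47/54 = 0.8704

0.8704


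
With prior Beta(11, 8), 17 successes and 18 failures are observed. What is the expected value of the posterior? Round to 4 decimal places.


Posterior = Beta(28, 26)
E[theta] = alpha/(alpha+beta)
= 28/54 = 0.5185

0.5185


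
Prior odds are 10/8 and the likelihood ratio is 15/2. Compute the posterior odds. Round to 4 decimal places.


Posterior odds = prior odds * likelihood ratio
= (10/8) * (15/2)
= 150 / 16
= 9.375

9.375


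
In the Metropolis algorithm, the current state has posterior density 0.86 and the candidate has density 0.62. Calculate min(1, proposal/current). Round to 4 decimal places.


Ratio = 0.62/0.86 = 0.7209
Acceptance probability = min(1, 0.7209)
= 0.7209

0.7209


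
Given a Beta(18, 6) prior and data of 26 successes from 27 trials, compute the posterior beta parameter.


Number of failures = 27 - 26 = 1
Posterior beta = 6 + 1 = 7

7


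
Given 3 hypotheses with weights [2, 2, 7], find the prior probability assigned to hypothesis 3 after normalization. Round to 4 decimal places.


To normalize, divide each weight by the sum of all weights.
Sum = 11
Prior(H3) = 7/11 = 0.6364

0.6364


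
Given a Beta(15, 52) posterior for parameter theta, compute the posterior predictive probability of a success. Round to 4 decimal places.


For a Beta-Bernoulli model, the predictive probability is the mean:
P(success) = 15/(15+52) = 15/67 = 0.2239

0.2239


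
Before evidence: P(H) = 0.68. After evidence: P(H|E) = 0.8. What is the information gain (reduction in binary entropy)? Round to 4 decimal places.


Prior entropy = 0.9044
Posterior entropy = 0.7219
Information gain = 0.9044 - 0.7219 = 0.1825

0.1825


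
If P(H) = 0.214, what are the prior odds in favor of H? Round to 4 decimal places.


Prior odds = P(H) / (1 - P(H))
= 0.214 / 0.786
= 0.2723

0.2723


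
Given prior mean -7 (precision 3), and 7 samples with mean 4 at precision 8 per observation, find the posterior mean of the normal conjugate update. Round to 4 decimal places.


The posterior mean is a precision-weighted average of prior and data.
Post. prec. = 3 + 56 = 59
Post. mean = (-21 + 224)/59 = 203/59 = 3.4407

3.4407


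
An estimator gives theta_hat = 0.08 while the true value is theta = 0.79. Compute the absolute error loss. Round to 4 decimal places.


The absolute error loss is |theta_hat - theta|
= |0.08 - 0.79|
= 0.71

0.71


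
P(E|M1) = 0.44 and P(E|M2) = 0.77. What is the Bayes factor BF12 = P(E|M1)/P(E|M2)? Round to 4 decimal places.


Bayes factor BF12 = P(E|M1) / P(E|M2)
= 0.44 / 0.77
= 0.5714

0.5714


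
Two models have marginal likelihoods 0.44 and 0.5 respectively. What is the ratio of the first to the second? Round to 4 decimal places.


Evidence ratio = 0.44 / 0.5
= 0.88

0.88


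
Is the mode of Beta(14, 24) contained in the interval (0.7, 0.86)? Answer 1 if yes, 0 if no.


Mode = (a-1)/(a+b-2) = 13/36 = 0.3611
Interval: (0.7, 0.86)
Contains mode? 0

0


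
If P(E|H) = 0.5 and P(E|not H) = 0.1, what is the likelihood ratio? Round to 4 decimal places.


Likelihood ratio = P(E|H) / P(E|not H)
= 0.5 / 0.1
= 5.0

5.0


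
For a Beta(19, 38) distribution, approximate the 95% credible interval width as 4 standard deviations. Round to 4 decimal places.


Variance of Beta(a,b) = ab / ((a+b)^2 * (a+b+1))
= 19*38 / ((57)^2 * 58)
= 0.0038
SD = sqrt(0.0038) = 0.0619
Width = 4 * SD = 0.2476

0.2476


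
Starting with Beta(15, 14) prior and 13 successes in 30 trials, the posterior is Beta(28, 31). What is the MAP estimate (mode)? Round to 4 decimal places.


The mode of Beta(a, b) when a > 1 and b > 1 is (a-1)/(a+b-2)
= (28 - 1) / (28 + 31 - 2)
= 27 / 57
= 0.4737

0.4737


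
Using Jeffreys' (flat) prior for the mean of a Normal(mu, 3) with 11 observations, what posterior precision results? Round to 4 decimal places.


Flat prior means prior precision is 0.
Posterior precision = n / sigma^2 = 11/3 = 3.6667

3.6667


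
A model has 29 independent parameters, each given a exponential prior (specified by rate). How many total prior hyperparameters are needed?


Each exponential prior needs 1 hyperparameter (rate).
Total = 1 * 29 = 29

29


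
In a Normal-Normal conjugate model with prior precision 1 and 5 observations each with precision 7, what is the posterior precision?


Posterior precision = prior precision + n * observation precision
= 1 + 5 * 7
= 1 + 35 = 36

36


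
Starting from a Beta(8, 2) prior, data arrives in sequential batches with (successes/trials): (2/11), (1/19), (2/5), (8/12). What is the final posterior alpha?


In sequential Bayesian updating, we sum all successes.
Total successes = 13
Final alpha = 8 + 13 = 21

21


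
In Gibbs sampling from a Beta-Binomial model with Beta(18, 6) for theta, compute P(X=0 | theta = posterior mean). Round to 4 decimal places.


Posterior mean = alpha/(alpha+beta) = 18/24 = 0.75
P(X=0|theta=mean) = 1 - theta = 0.25

0.25


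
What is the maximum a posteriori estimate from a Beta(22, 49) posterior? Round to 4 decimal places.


The MAP estimate equals the mode of the distribution.
Mode of Beta(a,b) = (a-1)/(a+b-2)
= 21/69
= 0.3043

0.3043


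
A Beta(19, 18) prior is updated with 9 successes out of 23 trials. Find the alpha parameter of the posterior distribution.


In the Beta-Binomial conjugate update:
alpha_post = alpha_prior + successes
= 19 + 9
= 28

28


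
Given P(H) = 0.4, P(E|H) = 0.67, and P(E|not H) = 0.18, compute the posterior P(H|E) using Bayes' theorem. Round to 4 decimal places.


By Bayes' theorem: P(H|E) = P(E|H)*P(H) / P(E)
P(E) = P(E|H)*P(H) + P(E|not H)*P(not H)
P(E) = 0.67*0.4 + 0.18*0.6 = 0.376
P(H|E) = 0.67*0.4 / 0.376 = 0.7128

0.7128


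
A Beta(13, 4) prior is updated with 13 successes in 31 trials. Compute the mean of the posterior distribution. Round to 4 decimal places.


After update: Beta(26, 22)
Mean = 26 / (26 + 22) = 26 / 48
= 0.5417

0.5417


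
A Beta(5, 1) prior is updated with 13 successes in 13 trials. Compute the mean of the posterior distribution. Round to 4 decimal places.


After update: Beta(18, 1)
Mean = 18 / (18 + 1) = 18 / 19
= 0.9474

0.9474


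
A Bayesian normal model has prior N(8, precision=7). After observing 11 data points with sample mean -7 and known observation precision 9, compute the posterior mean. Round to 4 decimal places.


Posterior mean = (prior_precision * prior_mean + n * data_precision * data_mean) / (prior_precision + n * data_precision)
Numerator = 7*8 + 11*9*-7 = -637
Denominator = 7 + 11*9 = 106
Posterior mean = -6.0094

-6.0094


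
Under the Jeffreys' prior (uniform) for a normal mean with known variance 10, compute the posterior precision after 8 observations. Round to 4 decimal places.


Prior precision = 0 (flat prior).
Post. prec. = 0 + n/var = 8/10 = 0.8

0.8


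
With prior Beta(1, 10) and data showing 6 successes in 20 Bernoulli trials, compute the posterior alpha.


Conjugate update: alpha_posterior = alpha_prior + k
= 1 + 6 = 7

7


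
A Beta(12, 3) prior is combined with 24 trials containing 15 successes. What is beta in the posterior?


In conjugate updating:
beta_posterior = beta_prior + (n - k)
= 3 + (24 - 15)
= 3 + 9 = 12

12


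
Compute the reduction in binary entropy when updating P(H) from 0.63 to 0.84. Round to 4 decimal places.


H_before = -p*log2(p) - (1-p)*log2(1-p) for p=0.63: 0.9507
H_after for p=0.84: 0.6343
Reduction = 0.9507 - 0.6343 = 0.3164

0.3164


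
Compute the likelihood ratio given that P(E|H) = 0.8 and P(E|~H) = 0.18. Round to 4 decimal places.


LR = P(E|H) / P(E|~H)
= 0.8 / 0.18 = 4.4444

4.4444


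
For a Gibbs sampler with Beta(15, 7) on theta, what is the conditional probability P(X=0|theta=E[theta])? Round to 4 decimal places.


E[theta] = 15/(15+7) = 0.6818
P(X=0|theta) = 1 - theta = 0.3182

0.3182


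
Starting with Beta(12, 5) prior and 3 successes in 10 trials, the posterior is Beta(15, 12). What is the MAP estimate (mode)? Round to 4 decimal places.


The mode of Beta(a, b) when a > 1 and b > 1 is (a-1)/(a+b-2)
= (15 - 1) / (15 + 12 - 2)
= 14 / 25
= 0.56

0.56


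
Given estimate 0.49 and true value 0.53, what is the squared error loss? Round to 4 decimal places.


Squared error = (estimate - true)^2
Difference = -0.04
Loss = -0.04^2 = 0.0016

0.0016


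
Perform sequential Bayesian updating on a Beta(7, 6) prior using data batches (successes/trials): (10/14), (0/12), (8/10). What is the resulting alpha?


Accumulate successes: 18
Posterior alpha = prior alpha + sum of successes
= 7 + 18 = 25

25


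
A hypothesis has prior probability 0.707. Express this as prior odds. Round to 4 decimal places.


Odds = P(H) / P(not H) = 0.707 / 0.293
= 2.413

2.413


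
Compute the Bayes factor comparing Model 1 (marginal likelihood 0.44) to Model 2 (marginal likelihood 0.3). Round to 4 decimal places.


BF12 = marginal likelihood of M1 / marginal likelihood of M2
= 0.44/0.3
= 1.4667

1.4667


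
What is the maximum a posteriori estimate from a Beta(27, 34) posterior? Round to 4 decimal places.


The MAP estimate equals the mode of the distribution.
Mode of Beta(a,b) = (a-1)/(a+b-2)
= 26/59
= 0.4407

0.4407


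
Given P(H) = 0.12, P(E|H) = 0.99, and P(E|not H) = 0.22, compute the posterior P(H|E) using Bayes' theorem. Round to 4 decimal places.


By Bayes' theorem: P(H|E) = P(E|H)*P(H) / P(E)
P(E) = P(E|H)*P(H) + P(E|not H)*P(not H)
P(E) = 0.99*0.12 + 0.22*0.88 = 0.3124
P(H|E) = 0.99*0.12 / 0.3124 = 0.3803

0.3803


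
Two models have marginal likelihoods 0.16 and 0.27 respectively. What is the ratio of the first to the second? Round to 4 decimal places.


Evidence ratio = 0.16 / 0.27
= 0.5926

0.5926


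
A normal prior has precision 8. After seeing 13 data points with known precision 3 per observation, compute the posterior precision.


In the conjugate normal model, precisions add:
tau_posterior = tau_prior + n * tau_data
= 8 + 13*3 = 47

47


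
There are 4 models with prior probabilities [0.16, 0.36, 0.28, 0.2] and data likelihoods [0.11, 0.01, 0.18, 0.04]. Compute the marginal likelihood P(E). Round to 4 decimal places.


P(E) = sum over models of P(M_i) * P(E|M_i)
= 0.16*0.11 + 0.36*0.01 + 0.28*0.18 + 0.2*0.04
= 0.0796

0.0796


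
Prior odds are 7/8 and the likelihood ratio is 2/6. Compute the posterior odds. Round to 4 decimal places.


Posterior odds = prior odds * likelihood ratio
= (7/8) * (2/6)
= 14 / 48
= 0.2917

0.2917


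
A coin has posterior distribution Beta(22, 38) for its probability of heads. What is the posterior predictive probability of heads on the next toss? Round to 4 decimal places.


Posterior predictive = E[theta] = alpha/(alpha+beta)
= 22/60
= 0.3667

0.3667


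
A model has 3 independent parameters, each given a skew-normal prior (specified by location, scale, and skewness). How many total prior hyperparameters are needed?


Each skew-normal prior needs 3 hyperparameters (location, scale, and skewness).
Total = 3 * 3 = 9

9


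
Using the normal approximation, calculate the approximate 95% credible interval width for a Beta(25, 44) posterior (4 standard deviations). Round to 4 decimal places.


Var(Beta) = 25*44/(69^2 * 70) = 0.0033
SD = 0.0575
Width ~ 4*SD = 0.2298

0.2298


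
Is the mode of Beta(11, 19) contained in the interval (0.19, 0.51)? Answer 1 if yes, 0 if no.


Mode = (a-1)/(a+b-2) = 10/28 = 0.3571
Interval: (0.19, 0.51)
Contains mode? 1

1


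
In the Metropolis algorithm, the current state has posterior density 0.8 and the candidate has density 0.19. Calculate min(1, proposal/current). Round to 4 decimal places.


Ratio = 0.19/0.8 = 0.2375
Acceptance probability = min(1, 0.2375)
= 0.2375

0.2375


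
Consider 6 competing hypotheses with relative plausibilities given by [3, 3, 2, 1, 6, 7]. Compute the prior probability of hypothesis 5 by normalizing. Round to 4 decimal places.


Sum of weights = 3 + 3 + 2 + 1 + 6 + 7 = 22
Normalized prior for H5 = 6 / 22
= 0.2727

0.2727


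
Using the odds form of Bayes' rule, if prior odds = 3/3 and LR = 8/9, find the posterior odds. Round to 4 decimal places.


Bayes' rule in odds form: posterior odds = prior odds * LR
= (3 * 8) / (3 * 9)
= 24/27 = 0.8889

0.8889


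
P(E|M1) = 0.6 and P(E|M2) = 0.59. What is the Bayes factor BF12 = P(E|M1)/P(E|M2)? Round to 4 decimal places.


Bayes factor BF12 = P(E|M1) / P(E|M2)
= 0.6 / 0.59
= 1.0169

1.0169


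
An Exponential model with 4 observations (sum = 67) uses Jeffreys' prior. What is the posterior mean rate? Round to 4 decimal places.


Posterior Gamma(4, 67)
E[lambda] = 4/67 = 0.0597

0.0597


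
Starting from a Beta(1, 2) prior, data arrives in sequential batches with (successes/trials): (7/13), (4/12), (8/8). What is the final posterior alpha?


In sequential Bayesian updating, we sum all successes.
Total successes = 19
Final alpha = 1 + 19 = 20

20


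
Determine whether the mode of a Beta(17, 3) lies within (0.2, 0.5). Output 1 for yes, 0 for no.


First find the mode: (a-1)/(a+b-2) = 0.8889
Is 0.8889 in (0.2, 0.5)? 0

0


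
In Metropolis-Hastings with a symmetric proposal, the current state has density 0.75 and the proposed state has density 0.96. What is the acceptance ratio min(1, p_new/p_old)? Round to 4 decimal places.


Ratio = p_new / p_old = 0.96 / 0.75 = 1.28
Acceptance = min(1, 1.28) = 1.0

1.0


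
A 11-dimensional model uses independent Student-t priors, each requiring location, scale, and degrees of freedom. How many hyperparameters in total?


Per parameter: 3 (location, scale, and degrees of freedom).
Total = 11 * 3 = 33

33


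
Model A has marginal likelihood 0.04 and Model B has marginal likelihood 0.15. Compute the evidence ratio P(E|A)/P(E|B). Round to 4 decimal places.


Evidence ratio = P(E|A) / P(E|B)
= 0.04 / 0.15
= 0.2667

0.2667


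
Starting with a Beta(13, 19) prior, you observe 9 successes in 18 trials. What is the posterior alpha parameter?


For a Beta-Binomial conjugate model:
Posterior alpha = prior alpha + number of successes
= 13 + 9 = 22

22


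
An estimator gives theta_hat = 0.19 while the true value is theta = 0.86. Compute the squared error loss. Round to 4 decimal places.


The squared error loss is (theta_hat - theta)^2
= (0.19 - 0.86)^2
= (-0.67)^2 = 0.4489

0.4489


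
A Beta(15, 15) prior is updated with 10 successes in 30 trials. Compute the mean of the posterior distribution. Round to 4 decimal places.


After update: Beta(25, 35)
Mean = 25 / (25 + 35) = 25 / 60
= 0.4167

0.4167


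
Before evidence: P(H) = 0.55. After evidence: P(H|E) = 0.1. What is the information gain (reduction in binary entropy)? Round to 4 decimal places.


Prior entropy = 0.9928
Posterior entropy = 0.469
Information gain = 0.9928 - 0.469 = 0.5238

0.5238


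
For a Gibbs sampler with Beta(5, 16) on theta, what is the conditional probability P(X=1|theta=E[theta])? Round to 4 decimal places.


E[theta] = 5/(5+16) = 0.2381
P(X=1|theta) = theta = 0.2381

0.2381


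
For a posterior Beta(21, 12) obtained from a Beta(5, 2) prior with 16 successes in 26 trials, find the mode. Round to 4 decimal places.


Mode = (alpha - 1) / (alpha + beta - 2)
= 20 / 31
= 0.6452

0.6452


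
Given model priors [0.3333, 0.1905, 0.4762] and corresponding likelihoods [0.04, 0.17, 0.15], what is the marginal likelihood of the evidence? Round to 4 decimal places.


P(E) = sum_i P(M_i) P(E|M_i)
= 0.0133 + 0.0324 + 0.0714
= 0.1171

0.1171


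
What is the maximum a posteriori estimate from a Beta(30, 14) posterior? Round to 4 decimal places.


The MAP estimate equals the mode of the distribution.
Mode of Beta(a,b) = (a-1)/(a+b-2)
= 29/42
= 0.6905

0.6905


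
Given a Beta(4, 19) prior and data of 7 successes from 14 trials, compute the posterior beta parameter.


Number of failures = 14 - 7 = 7
Posterior beta = 19 + 7 = 26

26


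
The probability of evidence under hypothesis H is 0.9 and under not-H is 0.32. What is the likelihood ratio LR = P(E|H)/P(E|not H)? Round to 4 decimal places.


LR = 0.9 / 0.32
= 2.8125

2.8125


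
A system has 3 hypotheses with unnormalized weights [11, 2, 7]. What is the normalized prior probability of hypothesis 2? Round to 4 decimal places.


The normalized prior is the weight divided by the total.
Total weight = 20
P(H2) = 2 / 20 = 0.1

0.1


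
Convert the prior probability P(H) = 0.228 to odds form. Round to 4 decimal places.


P(not H) = 1 - 0.228 = 0.772
Odds = 0.228 / 0.772 = 0.2953

0.2953


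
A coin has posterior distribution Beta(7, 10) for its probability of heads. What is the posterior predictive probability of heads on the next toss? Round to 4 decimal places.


Posterior predictive = E[theta] = alpha/(alpha+beta)
= 7/17
= 0.4118

0.4118


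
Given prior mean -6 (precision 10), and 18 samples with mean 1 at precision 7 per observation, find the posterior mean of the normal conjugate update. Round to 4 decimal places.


The posterior mean is a precision-weighted average of prior and data.
Post. prec. = 10 + 126 = 136
Post. mean = (-60 + 126)/136 = 66/136 = 0.4853

0.4853


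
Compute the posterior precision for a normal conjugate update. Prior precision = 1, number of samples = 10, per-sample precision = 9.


tau_post = tau_0 + n * tau
= 1 + 10 * 9 = 91

91


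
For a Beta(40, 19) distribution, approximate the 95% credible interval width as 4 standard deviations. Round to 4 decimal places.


Variance of Beta(a,b) = ab / ((a+b)^2 * (a+b+1))
= 40*19 / ((59)^2 * 60)
= 0.0036
SD = sqrt(0.0036) = 0.0603
Width = 4 * SD = 0.2413

0.2413


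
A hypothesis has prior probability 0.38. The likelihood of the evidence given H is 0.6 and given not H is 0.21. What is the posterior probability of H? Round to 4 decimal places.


Using Bayes' theorem:
P(E) = 0.38 * 0.6 + 0.62 * 0.21
P(E) = 0.3582
P(H|E) = (0.38 * 0.6) / 0.3582 = 0.6365

0.6365


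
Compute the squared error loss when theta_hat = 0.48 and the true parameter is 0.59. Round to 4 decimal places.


L = (theta_hat - theta_true)^2
= (0.48 - 0.59)^2
= -0.11^2 = 0.0121

0.0121


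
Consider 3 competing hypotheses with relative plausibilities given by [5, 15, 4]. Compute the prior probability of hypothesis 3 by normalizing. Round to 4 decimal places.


Sum of weights = 5 + 15 + 4 = 24
Normalized prior for H3 = 4 / 24
= 0.1667

0.1667


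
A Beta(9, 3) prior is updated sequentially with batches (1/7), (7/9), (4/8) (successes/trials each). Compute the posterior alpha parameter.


Sequential conjugate updating is equivalent to a single batch update.
Total successes across all batches = 12
alpha_posterior = alpha_prior + total_successes = 9 + 12
= 21

21


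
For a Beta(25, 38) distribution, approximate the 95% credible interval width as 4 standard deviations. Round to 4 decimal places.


Variance of Beta(a,b) = ab / ((a+b)^2 * (a+b+1))
= 25*38 / ((63)^2 * 64)
= 0.0037
SD = sqrt(0.0037) = 0.0612
Width = 4 * SD = 0.2446

0.2446


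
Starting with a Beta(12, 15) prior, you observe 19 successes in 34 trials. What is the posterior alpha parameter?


For a Beta-Binomial conjugate model:
Posterior alpha = prior alpha + number of successes
= 12 + 19 = 31

31


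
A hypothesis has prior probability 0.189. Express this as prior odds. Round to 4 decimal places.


Odds = P(H) / P(not H) = 0.189 / 0.811
= 0.233

0.233


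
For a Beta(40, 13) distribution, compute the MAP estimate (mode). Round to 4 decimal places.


MAP = mode = (a-1)/(a+b-2)
= (40-1)/(40+13-2)
= 39/51 = 0.7647

0.7647


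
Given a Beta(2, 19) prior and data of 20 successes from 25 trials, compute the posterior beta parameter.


Number of failures = 25 - 20 = 5
Posterior beta = 19 + 5 = 24

24


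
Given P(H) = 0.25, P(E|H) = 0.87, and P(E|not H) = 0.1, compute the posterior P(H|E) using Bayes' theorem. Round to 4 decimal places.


By Bayes' theorem: P(H|E) = P(E|H)*P(H) / P(E)
P(E) = P(E|H)*P(H) + P(E|not H)*P(not H)
P(E) = 0.87*0.25 + 0.1*0.75 = 0.2925
P(H|E) = 0.87*0.25 / 0.2925 = 0.7436

0.7436


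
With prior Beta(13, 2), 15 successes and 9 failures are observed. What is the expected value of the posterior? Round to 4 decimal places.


Posterior = Beta(28, 11)
E[theta] = alpha/(alpha+beta)
= 28/39 = 0.7179

0.7179


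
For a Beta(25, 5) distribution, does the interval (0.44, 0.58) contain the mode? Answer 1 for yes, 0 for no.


Mode of Beta(a,b) = (a-1)/(a+b-2)
= (25-1)/(25+5-2) = 0.8571
Check: 0.44 <= 0.8571 <= 0.58?
Result: 0

0


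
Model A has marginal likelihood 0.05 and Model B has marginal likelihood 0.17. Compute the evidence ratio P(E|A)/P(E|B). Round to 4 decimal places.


Evidence ratio = P(E|A) / P(E|B)
= 0.05 / 0.17
= 0.2941

0.2941


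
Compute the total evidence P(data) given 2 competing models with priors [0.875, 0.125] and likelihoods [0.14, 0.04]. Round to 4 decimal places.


Marginal likelihood = sum P(model_i) * P(data|model_i)
Model 1: 0.875 * 0.14 = 0.1225
Model 2: 0.125 * 0.04 = 0.005
Total = 0.1275

0.1275


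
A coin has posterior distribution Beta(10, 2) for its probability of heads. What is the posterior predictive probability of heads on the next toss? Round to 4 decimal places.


Posterior predictive = E[theta] = alpha/(alpha+beta)
= 10/12
= 0.8333

0.8333
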